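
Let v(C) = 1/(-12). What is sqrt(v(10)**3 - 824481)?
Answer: I*sqrt(4274109507)/72 ≈ 908.01*I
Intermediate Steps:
v(C) = -1/12
sqrt(v(10)**3 - 824481) = sqrt((-1/12)**3 - 824481) = sqrt(-1/1728 - 824481) = sqrt(-1424703169/1728) = I*sqrt(4274109507)/72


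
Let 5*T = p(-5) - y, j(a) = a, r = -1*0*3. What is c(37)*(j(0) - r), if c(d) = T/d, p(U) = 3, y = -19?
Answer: 0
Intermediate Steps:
r = 0 (r = 0*3 = 0)
T = 22/5 (T = (3 - 1*(-19))/5 = (3 + 19)/5 = (⅕)*22 = 22/5 ≈ 4.4000)
c(d) = 22/(5*d)
c(37)*(j(0) - r) = ((22/5)/37)*(0 - 1*0) = ((22/5)*(1/37))*(0 + 0) = (22/185)*0 = 0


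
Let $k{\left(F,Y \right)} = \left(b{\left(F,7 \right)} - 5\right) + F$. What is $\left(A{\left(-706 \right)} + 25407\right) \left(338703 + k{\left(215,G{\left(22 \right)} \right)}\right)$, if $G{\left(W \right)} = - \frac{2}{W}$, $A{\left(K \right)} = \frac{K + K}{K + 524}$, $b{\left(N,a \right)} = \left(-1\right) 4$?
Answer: $\frac{783809417387}{91} \approx 8.6133 \cdot 10^{9}$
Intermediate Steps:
$b{\left(N,a \right)} = -4$
$A{\left(K \right)} = \frac{2 K}{524 + K}$
$k{\left(F,Y \right)} = -9 + F$ ($k{\left(F,Y \right)} = \left(-4 - 5\right) + F = -9 + F$)
$\left(A{\left(-706 \right)} + 25407\right) \left(338703 + k{\left(215,G{\left(22 \right)} \right)}\right) = \left(2 \left(-706\right) \frac{1}{524 - 706} + 25407\right) \left(338703 + \left(-9 + 215\right)\right) = \left(2 \left(-706\right) \frac{1}{-182} + 25407\right) \left(338703 + 206\right) = \left(2 \left(-706\right) \left(- \frac{1}{182}\right) + 25407\right) 338909 = \left(\frac{706}{91} + 25407\right) 338909 = \frac{2312743}{91} \cdot 338909 = \frac{783809417387}{91}$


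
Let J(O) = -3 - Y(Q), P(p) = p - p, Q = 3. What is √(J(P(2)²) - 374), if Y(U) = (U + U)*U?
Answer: I*√395 ≈ 19.875*I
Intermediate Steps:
P(p) = 0
Y(U) = 2*U² (Y(U) = (2*U)*U = 2*U²)
J(O) = -21 (J(O) = -3 - 2*3² = -3 - 2*9 = -3 - 1*18 = -3 - 18 = -21)
√(J(P(2)²) - 374) = √(-21 - 374) = √(-395) = I*√395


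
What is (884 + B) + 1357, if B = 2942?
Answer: 5183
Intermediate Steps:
(884 + B) + 1357 = (884 + 2942) + 1357 = 3826 + 1357 = 5183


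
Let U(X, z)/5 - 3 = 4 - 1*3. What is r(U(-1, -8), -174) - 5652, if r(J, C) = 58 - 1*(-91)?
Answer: -5503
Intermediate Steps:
U(X, z) = 20 (U(X, z) = 15 + 5*(4 - 1*3) = 15 + 5*(4 - 3) = 15 + 5*1 = 15 + 5 = 20)
r(J, C) = 149 (r(J, C) = 58 + 91 = 149)
r(U(-1, -8), -174) - 5652 = 149 - 5652 = -5503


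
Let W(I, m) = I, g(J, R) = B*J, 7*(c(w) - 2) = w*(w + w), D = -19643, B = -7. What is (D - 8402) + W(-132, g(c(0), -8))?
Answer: -28177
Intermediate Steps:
c(w) = 2 + 2*w**2/7 (c(w) = 2 + (w*(w + w))/7 = 2 + (w*(2*w))/7 = 2 + (2*w**2)/7 = 2 + 2*w**2/7)
g(J, R) = -7*J
(D - 8402) + W(-132, g(c(0), -8)) = (-19643 - 8402) - 132 = -28045 - 132 = -28177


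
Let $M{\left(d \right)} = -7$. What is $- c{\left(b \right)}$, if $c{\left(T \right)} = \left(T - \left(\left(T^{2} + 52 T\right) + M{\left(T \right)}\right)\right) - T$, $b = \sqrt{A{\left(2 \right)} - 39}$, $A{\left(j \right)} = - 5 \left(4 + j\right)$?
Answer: $-76 + 52 i \sqrt{69} \approx -76.0 + 431.94 i$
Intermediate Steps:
$A{\left(j \right)} = -20 - 5 j$
$b = i \sqrt{69}$ ($b = \sqrt{\left(-20 - 10\right) - 39} = \sqrt{-30 - 39} = \sqrt{-69} = i \sqrt{69} \approx 8.3066 i$)
$c{\left(T \right)} = 7 - T^{2} - 52 T$ ($c{\left(T \right)} = \left(T - \left(\left(T^{2} + 52 T\right) - 7\right)\right) - T = \left(T - \left(-7 + T^{2} + 52 T\right)\right) - T = \left(7 - T^{2} - 51 T\right) - T = 7 - T^{2} - 52 T$)
$- c{\left(b \right)} = - (7 - \left(i \sqrt{69}\right)^{2} - 52 i \sqrt{69}) = - (7 - -69 - 52 i \sqrt{69}) = - (7 + 69 - 52 i \sqrt{69}) = - (76 - 52 i \sqrt{69}) = -76 + 52 i \sqrt{69}$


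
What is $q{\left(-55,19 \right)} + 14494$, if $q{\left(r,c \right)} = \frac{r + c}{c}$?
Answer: $\frac{275350}{19} \approx 14492.0$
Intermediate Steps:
$q{\left(r,c \right)} = \frac{c + r}{c}$
$q{\left(-55,19 \right)} + 14494 = \frac{19 - 55}{19} + 14494 = \frac{1}{19} \left(-36\right) + 14494 = - \frac{36}{19} + 14494 = \frac{275350}{19}$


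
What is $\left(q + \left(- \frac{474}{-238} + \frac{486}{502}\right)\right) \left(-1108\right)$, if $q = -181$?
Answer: $\frac{5892216580}{29869} \approx 1.9727 \cdot 10^{5}$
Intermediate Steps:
$\left(q + \left(- \frac{474}{-238} + \frac{486}{502}\right)\right) \left(-1108\right) = \left(-181 + \left(- \frac{474}{-238} + \frac{486}{502}\right)\right) \left(-1108\right) = \left(-181 + \left(\left(-474\right) \left(- \frac{1}{238}\right) + 486 \cdot \frac{1}{502}\right)\right) \left(-1108\right) = \left(-181 + \left(\frac{237}{119} + \frac{243}{251}\right)\right) \left(-1108\right) = \left(-181 + \frac{88404}{29869}\right) \left(-1108\right) = \left(- \frac{5317885}{29869}\right) \left(-1108\right) = \frac{5892216580}{29869}$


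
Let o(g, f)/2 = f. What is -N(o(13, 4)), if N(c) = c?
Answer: -8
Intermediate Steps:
o(g, f) = 2*f
-N(o(13, 4)) = -2*4 = -1*8 = -8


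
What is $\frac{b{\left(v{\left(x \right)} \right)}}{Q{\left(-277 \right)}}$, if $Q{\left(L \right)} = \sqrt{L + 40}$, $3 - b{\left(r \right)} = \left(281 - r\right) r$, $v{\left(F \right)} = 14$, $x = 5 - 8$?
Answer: $\frac{1245 i \sqrt{237}}{79} \approx 242.61 i$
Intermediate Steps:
$x = -3$
$b{\left(r \right)} = 3 - r \left(281 - r\right)$ ($b{\left(r \right)} = 3 - \left(281 - r\right) r = 3 - r \left(281 - r\right)$)
$Q{\left(L \right)} = \sqrt{40 + L}$
$\frac{b{\left(v{\left(x \right)} \right)}}{Q{\left(-277 \right)}} = \frac{3 + 14^{2} - 3934}{\sqrt{40 - 277}} = \frac{3 + 196 - 3934}{\sqrt{-237}} = - \frac{3735}{i \sqrt{237}} = - 3735 \left(- \frac{i \sqrt{237}}{237}\right) = \frac{1245 i \sqrt{237}}{79}$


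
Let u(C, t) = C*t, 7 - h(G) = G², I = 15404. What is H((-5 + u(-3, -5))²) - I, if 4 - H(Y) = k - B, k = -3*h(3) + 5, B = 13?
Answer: -15398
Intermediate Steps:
h(G) = 7 - G²
k = 11 (k = -3*(7 - 1*3²) + 5 = -3*(7 - 1*9) + 5 = -3*(7 - 9) + 5 = -3*(-2) + 5 = 6 + 5 = 11)
H(Y) = 6 (H(Y) = 4 - (11 - 1*13) = 4 - (11 - 13) = 4 - 1*(-2) = 4 + 2 = 6)
H((-5 + u(-3, -5))²) - I = 6 - 1*15404 = 6 - 15404 = -15398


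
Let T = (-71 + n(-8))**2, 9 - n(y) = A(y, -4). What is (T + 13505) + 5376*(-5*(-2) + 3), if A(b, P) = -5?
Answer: 86642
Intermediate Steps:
n(y) = 14 (n(y) = 9 - 1*(-5) = 9 + 5 = 14)
T = 3249 (T = (-71 + 14)**2 = (-57)**2 = 3249)
(T + 13505) + 5376*(-5*(-2) + 3) = (3249 + 13505) + 5376*(-5*(-2) + 3) = 16754 + 5376*(10 + 3) = 16754 + 5376*13 = 16754 + 69888 = 86642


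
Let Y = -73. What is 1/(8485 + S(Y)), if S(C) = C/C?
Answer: 1/8486 ≈ 0.00011784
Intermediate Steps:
S(C) = 1
1/(8485 + S(Y)) = 1/(8485 + 1) = 1/8486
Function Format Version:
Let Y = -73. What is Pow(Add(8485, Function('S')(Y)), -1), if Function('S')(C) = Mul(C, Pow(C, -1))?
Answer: Rational(1, 8486) ≈ 0.00011784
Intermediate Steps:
Function('S')(C) = 1
Pow(Add(8485, Function('S')(Y)), -1) = Pow(Add(8485, 1), -1) = Pow(8486, -1) = Rational(1, 8486)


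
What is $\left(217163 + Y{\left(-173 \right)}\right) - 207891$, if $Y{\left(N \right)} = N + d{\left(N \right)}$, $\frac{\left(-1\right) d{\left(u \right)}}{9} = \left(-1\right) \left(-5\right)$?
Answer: $9054$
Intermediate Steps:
$d{\left(u \right)} = -45$ ($d{\left(u \right)} = - 9 \left(\left(-1\right) \left(-5\right)\right) = \left(-9\right) 5 = -45$)
$Y{\left(N \right)} = -45 + N$ ($Y{\left(N \right)} = N - 45 = -45 + N$)
$\left(217163 + Y{\left(-173 \right)}\right) - 207891 = \left(217163 - 218\right) - 207891 = 216945 - 207891 = 9054$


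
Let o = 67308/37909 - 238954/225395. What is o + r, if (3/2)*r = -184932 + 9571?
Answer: -2996725460429288/25633497165 ≈ -1.1691e+5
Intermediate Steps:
r = -350722/3 (r = 2*(-184932 + 9571)/3 = (⅔)*(-175361) = -350722/3 ≈ -1.1691e+5)
o = 6112379474/8544499055 (o = 67308*(1/37909) - 238954*1/225395 = 67308/37909 - 238954/225395 = 6112379474/8544499055 ≈ 0.71536)
o + r = 6112379474/8544499055 - 350722/3 = -2996725460429288/25633497165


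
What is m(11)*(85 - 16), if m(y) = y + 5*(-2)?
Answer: 69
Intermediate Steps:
m(y) = -10 + y (m(y) = y - 10 = -10 + y)
m(11)*(85 - 16) = (-10 + 11)*(85 - 16) = 1*69 = 69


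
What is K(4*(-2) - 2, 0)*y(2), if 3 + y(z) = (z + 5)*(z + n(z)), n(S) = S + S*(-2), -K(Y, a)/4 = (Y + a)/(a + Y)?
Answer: 12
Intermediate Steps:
K(Y, a) = -4 (K(Y, a) = -4*(Y + a)/(a + Y) = -4*(Y + a)/(Y + a) = -4*1 = -4)
n(S) = -S (n(S) = S - 2*S = -S)
y(z) = -3 (y(z) = -3 + (z + 5)*(z - z) = -3 + (5 + z)*0 = -3 + 0 = -3)
K(4*(-2) - 2, 0)*y(2) = -4*(-3) = 12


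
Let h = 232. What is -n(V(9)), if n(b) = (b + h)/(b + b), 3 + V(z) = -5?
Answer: 14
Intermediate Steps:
V(z) = -8 (V(z) = -3 - 5 = -8)
n(b) = (232 + b)/(2*b) (n(b) = (b + 232)/(b + b) = (232 + b)/((2*b)) = (232 + b)*(1/(2*b)) = (232 + b)/(2*b))
-n(V(9)) = -(232 - 8)/(2*(-8)) = -(-1)*224/(2*8) = -1*(-14) = 14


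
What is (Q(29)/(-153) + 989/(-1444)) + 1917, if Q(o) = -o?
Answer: 423417203/220932 ≈ 1916.5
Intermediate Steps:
(Q(29)/(-153) + 989/(-1444)) + 1917 = (-1*29/(-153) + 989/(-1444)) + 1917 = (-29*(-1/153) + 989*(-1/1444)) + 1917 = (29/153 - 989/1444) + 1917 = -109441/220932 + 1917 = 423417203/220932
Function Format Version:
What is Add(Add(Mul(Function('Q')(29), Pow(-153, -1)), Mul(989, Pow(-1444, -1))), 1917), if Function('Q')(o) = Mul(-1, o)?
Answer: Rational(423417203, 220932) ≈ 1916.5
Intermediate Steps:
Add(Add(Mul(Function('Q')(29), Pow(-153, -1)), Mul(989, Pow(-1444, -1))), 1917) = Add(Add(Mul(Mul(-1, 29), Pow(-153, -1)), Mul(989, Pow(-1444, -1))), 1917) = Add(Add(Mul(-29, Rational(-1, 153)), Mul(989, Rational(-1, 1444))), 1917) = Add(Add(Rational(29, 153), Rational(-989, 1444)), 1917) = Add(Rational(-109441, 220932), 1917) = Rational(423417203, 220932)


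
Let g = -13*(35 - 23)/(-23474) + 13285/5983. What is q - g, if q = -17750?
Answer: -1246605252969/70222471 ≈ -17752.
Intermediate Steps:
g = 156392719/70222471 (g = -13*12*(-1/23474) + 13285*(1/5983) = -156*(-1/23474) + 13285/5983 = 78/11737 + 13285/5983 = 156392719/70222471 ≈ 2.2271)
q - g = -17750 - 1*156392719/70222471 = -17750 - 156392719/70222471 = -1246605252969/70222471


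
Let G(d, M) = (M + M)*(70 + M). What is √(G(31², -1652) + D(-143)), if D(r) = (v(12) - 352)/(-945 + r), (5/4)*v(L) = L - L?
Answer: √6042329142/34 ≈ 2286.2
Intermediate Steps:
v(L) = 0 (v(L) = 4*(L - L)/5 = (⅘)*0 = 0)
G(d, M) = 2*M*(70 + M) (G(d, M) = (2*M)*(70 + M) = 2*M*(70 + M))
D(r) = -352/(-945 + r) (D(r) = (0 - 352)/(-945 + r) = -352/(-945 + r))
√(G(31², -1652) + D(-143)) = √(2*(-1652)*(70 - 1652) - 352/(-945 - 143)) = √(2*(-1652)*(-1582) - 352/(-1088)) = √(5226928 - 352*(-1/1088)) = √(5226928 + 11/34) = √(177715563/34) = √6042329142/34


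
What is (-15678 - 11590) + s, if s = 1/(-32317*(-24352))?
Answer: -21459468368511/786983584 ≈ -27268.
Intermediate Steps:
s = 1/786983584 (s = -1/32317*(-1/24352) = 1/786983584 ≈ 1.2707e-9)
(-15678 - 11590) + s = (-15678 - 11590) + 1/786983584 = -27268 + 1/786983584 = -21459468368511/786983584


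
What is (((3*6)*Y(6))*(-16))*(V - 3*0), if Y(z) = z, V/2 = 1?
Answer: -3456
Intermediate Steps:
V = 2 (V = 2*1 = 2)
(((3*6)*Y(6))*(-16))*(V - 3*0) = (((3*6)*6)*(-16))*(2 - 3*0) = ((18*6)*(-16))*(2 + 0) = (108*(-16))*2 = -1728*2 = -3456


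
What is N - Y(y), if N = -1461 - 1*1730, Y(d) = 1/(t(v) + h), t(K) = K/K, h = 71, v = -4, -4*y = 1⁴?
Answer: -229753/72 ≈ -3191.0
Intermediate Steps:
y = -¼ (y = -¼*1⁴ = -¼*1 = -¼ ≈ -0.25000)
t(K) = 1
Y(d) = 1/72 (Y(d) = 1/(1 + 71) = 1/72)
N = -3191 (N = -1461 - 1730 = -3191)
N - Y(y) = -3191 - 1*1/72 = -3191 - 1/72 = -229753/72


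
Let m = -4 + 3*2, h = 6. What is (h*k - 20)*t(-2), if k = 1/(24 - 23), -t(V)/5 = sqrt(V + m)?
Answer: 0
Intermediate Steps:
m = 2 (m = -4 + 6 = 2)
t(V) = -5*sqrt(2 + V) (t(V) = -5*sqrt(V + 2) = -5*sqrt(2 + V))
k = 1 (k = 1/1 = 1)
(h*k - 20)*t(-2) = (6*1 - 20)*(-5*sqrt(2 - 2)) = (6 - 20)*(-5*sqrt(0)) = -(-70)*0 = -14*0 = 0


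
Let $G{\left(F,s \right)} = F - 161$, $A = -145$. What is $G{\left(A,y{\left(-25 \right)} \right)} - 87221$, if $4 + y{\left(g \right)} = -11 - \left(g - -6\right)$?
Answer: $-87527$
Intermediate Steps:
$y{\left(g \right)} = -21 - g$ ($y{\left(g \right)} = -4 - \left(11 + 6 + g\right) = -4 - \left(17 + g\right) = -21 - g$)
$G{\left(F,s \right)} = -161 + F$ ($G{\left(F,s \right)} = F - 161 = -161 + F$)
$G{\left(A,y{\left(-25 \right)} \right)} - 87221 = \left(-161 - 145\right) - 87221 = -306 - 87221 = -87527$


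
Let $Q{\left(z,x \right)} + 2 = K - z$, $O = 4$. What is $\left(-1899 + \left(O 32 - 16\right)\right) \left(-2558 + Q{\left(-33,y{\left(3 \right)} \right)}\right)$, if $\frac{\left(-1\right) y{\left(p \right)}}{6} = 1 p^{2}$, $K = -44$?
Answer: $4594377$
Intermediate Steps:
$y{\left(p \right)} = - 6 p^{2}$ ($y{\left(p \right)} = - 6 \cdot 1 p^{2} = - 6 p^{2}$)
$Q{\left(z,x \right)} = -46 - z$ ($Q{\left(z,x \right)} = -2 - \left(44 + z\right) = -46 - z$)
$\left(-1899 + \left(O 32 - 16\right)\right) \left(-2558 + Q{\left(-33,y{\left(3 \right)} \right)}\right) = \left(-1899 + \left(4 \cdot 32 - 16\right)\right) \left(-2558 - 13\right) = \left(-1899 + \left(128 - 16\right)\right) \left(-2558 + \left(-46 + 33\right)\right) = \left(-1899 + \left(128 - 16\right)\right) \left(-2558 - 13\right) = \left(-1899 + 112\right) \left(-2571\right) = \left(-1787\right) \left(-2571\right) = 4594377$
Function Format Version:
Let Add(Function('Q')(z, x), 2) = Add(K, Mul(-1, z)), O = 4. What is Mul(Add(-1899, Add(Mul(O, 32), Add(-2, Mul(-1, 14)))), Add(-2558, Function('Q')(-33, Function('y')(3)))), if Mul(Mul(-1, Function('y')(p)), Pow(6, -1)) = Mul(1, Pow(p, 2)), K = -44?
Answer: 4594377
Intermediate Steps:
Function('y')(p) = Mul(-6, Pow(p, 2)) (Function('y')(p) = Mul(-6, Mul(1, Pow(p, 2))) = Mul(-6, Pow(p, 2)))
Function('Q')(z, x) = Add(-46, Mul(-1, z)) (Function('Q')(z, x) = Add(-2, Add(-44, Mul(-1, z))) = Add(-46, Mul(-1, z)))
Mul(Add(-1899, Add(Mul(O, 32), Add(-2, Mul(-1, 14)))), Add(-2558, Function('Q')(-33, Function('y')(3)))) = Mul(Add(-1899, Add(Mul(4, 32), Add(-2, Mul(-1, 14)))), Add(-2558, Add(-46, Mul(-1, -33)))) = Mul(Add(-1899, Add(128, Add(-2, -14))), Add(-2558, Add(-46, 33))) = Mul(Add(-1899, Add(128, -16)), Add(-2558, -13)) = Mul(Add(-1899, 112), -2571) = Mul(-1787, -2571) = 4594377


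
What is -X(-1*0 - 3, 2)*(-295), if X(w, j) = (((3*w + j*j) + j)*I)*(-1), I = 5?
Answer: 4425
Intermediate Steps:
X(w, j) = -15*w - 5*j - 5*j² (X(w, j) = (((3*w + j*j) + j)*5)*(-1) = (((3*w + j²) + j)*5)*(-1) = (((j² + 3*w) + j)*5)*(-1) = ((j + j² + 3*w)*5)*(-1) = (5*j + 5*j² + 15*w)*(-1) = -15*w - 5*j - 5*j²)
-X(-1*0 - 3, 2)*(-295) = -(-15*(-1*0 - 3) - 5*2 - 5*2²)*(-295) = -(-15*(0 - 3) - 10 - 5*4)*(-295) = -(-15*(-3) - 10 - 20)*(-295) = -(45 - 10 - 20)*(-295) = -1*15*(-295) = -15*(-295) = 4425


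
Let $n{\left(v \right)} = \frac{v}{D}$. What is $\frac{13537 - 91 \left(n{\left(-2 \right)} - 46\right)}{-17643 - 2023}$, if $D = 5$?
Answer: $- \frac{88797}{98330} \approx -0.90305$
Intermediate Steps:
$n{\left(v \right)} = \frac{v}{5}$
$\frac{13537 - 91 \left(n{\left(-2 \right)} - 46\right)}{-17643 - 2023} = \frac{13537 - 91 \left(\frac{1}{5} \left(-2\right) - 46\right)}{-17643 - 2023} = \frac{13537 - 91 \left(- \frac{2}{5} - 46\right)}{-19666} = \left(13537 - - \frac{21112}{5}\right) \left(- \frac{1}{19666}\right) = \left(13537 + \frac{21112}{5}\right) \left(- \frac{1}{19666}\right) = \frac{88797}{5} \left(- \frac{1}{19666}\right) = - \frac{88797}{98330}$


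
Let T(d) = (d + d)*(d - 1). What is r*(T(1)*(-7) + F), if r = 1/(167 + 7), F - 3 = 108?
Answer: 37/58 ≈ 0.63793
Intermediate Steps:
F = 111 (F = 3 + 108 = 111)
T(d) = 2*d*(-1 + d) (T(d) = (2*d)*(-1 + d) = 2*d*(-1 + d))
r = 1/174 ≈ 0.0057471
r*(T(1)*(-7) + F) = ((2*1*(-1 + 1))*(-7) + 111)/174 = ((2*1*0)*(-7) + 111)/174 = (0*(-7) + 111)/174 = (0 + 111)/174 = (1/174)*111 = 37/58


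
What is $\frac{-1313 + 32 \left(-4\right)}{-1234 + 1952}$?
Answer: $- \frac{1441}{718} \approx -2.007$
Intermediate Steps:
$\frac{-1313 + 32 \left(-4\right)}{-1234 + 1952} = \frac{-1313 - 128}{718} = \left(-1441\right) \frac{1}{718} = - \frac{1441}{718}$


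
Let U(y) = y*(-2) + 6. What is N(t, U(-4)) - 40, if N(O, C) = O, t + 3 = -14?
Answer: -57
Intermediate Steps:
t = -17 (t = -3 - 14 = -17)
U(y) = 6 - 2*y (U(y) = -2*y + 6 = 6 - 2*y)
N(t, U(-4)) - 40 = -17 - 40 = -57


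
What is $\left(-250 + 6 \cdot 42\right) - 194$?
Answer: $-192$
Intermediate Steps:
$\left(-250 + 6 \cdot 42\right) - 194 = \left(-250 + 252\right) - 194 = 2 - 194 = -192$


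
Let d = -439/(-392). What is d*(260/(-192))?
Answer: -28535/18816 ≈ -1.5165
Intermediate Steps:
d = 439/392 (d = -439*(-1/392) = 439/392 ≈ 1.1199)
d*(260/(-192)) = 439*(260/(-192))/392 = 439*(260*(-1/192))/392 = (439/392)*(-65/48) = -28535/18816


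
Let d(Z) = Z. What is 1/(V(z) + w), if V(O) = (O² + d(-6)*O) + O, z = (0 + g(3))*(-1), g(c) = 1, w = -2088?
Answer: -1/2082 ≈ -0.00048031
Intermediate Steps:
z = -1 (z = (0 + 1)*(-1) = 1*(-1) = -1)
V(O) = O² - 5*O (V(O) = (O² - 6*O) + O = O² - 5*O)
1/(V(z) + w) = 1/(-(-5 - 1) - 2088) = 1/(-1*(-6) - 2088) = 1/(6 - 2088) = 1/(-2082) = -1/2082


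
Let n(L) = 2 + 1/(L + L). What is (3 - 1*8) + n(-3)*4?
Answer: 7/3 ≈ 2.3333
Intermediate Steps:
n(L) = 2 + 1/(2*L)
(3 - 1*8) + n(-3)*4 = (3 - 1*8) + (2 + (½)/(-3))*4 = (3 - 8) + (2 + (½)*(-⅓))*4 = -5 + (2 - ⅙)*4 = -5 + (11/6)*4 = -5 + 22/3 = 7/3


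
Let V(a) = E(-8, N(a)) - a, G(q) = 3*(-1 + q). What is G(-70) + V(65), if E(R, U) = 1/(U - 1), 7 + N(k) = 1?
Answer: -1947/7 ≈ -278.14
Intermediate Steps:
N(k) = -6 (N(k) = -7 + 1 = -6)
G(q) = -3 + 3*q
E(R, U) = 1/(-1 + U)
V(a) = -⅐ - a (V(a) = 1/(-1 - 6) - a = 1/(-7) - a = -⅐ - a)
G(-70) + V(65) = (-3 + 3*(-70)) + (-⅐ - 1*65) = (-3 - 210) + (-⅐ - 65) = -213 - 456/7 = -1947/7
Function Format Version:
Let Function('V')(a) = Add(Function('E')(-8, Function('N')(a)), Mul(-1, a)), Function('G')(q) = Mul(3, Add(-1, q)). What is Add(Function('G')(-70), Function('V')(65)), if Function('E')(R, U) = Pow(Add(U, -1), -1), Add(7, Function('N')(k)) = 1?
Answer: Rational(-1947, 7) ≈ -278.14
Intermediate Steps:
Function('N')(k) = -6 (Function('N')(k) = Add(-7, 1) = -6)
Function('G')(q) = Add(-3, Mul(3, q))
Function('E')(R, U) = Pow(Add(-1, U), -1)
Function('V')(a) = Add(Rational(-1, 7), Mul(-1, a)) (Function('V')(a) = Add(Pow(Add(-1, -6), -1), Mul(-1, a)) = Add(Pow(-7, -1), Mul(-1, a)) = Add(Rational(-1, 7), Mul(-1, a)))
Add(Function('G')(-70), Function('V')(65)) = Add(Add(-3, Mul(3, -70)), Add(Rational(-1, 7), Mul(-1, 65))) = Add(Add(-3, -210), Add(Rational(-1, 7), -65)) = Add(-213, Rational(-456, 7)) = Rational(-1947, 7)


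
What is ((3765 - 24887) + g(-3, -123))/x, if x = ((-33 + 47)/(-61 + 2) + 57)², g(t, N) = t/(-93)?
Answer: -2279292661/347689831 ≈ -6.5555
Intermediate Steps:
g(t, N) = -t/93 (g(t, N) = t*(-1/93) = -t/93)
x = 11215801/3481 (x = (14/(-59) + 57)² = (14*(-1/59) + 57)² = (-14/59 + 57)² = (3349/59)² = 11215801/3481 ≈ 3222.0)
((3765 - 24887) + g(-3, -123))/x = ((3765 - 24887) - 1/93*(-3))/(11215801/3481) = (-21122 + 1/31)*(3481/11215801) = -654781/31*3481/11215801 = -2279292661/347689831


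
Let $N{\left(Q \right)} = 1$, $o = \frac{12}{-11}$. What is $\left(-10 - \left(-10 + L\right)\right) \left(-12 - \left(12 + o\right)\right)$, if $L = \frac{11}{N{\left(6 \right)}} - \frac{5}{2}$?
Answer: $\frac{2142}{11} \approx 194.73$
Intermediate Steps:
$o = - \frac{12}{11}$ ($o = 12 \left(- \frac{1}{11}\right) = - \frac{12}{11} \approx -1.0909$)
$L = \frac{17}{2}$ ($L = \frac{11}{1} - \frac{5}{2} = 11 \cdot 1 - \frac{5}{2} = 11 - \frac{5}{2} = \frac{17}{2} \approx 8.5$)
$\left(-10 - \left(-10 + L\right)\right) \left(-12 - \left(12 + o\right)\right) = \left(-10 + \left(10 - \frac{17}{2}\right)\right) \left(-12 - \left(12 - \frac{12}{11}\right)\right) = \left(-10 + \left(10 - \frac{17}{2}\right)\right) \left(-12 - \frac{120}{11}\right) = \left(-10 + \frac{3}{2}\right) \left(-12 - \frac{120}{11}\right) = \left(- \frac{17}{2}\right) \left(- \frac{252}{11}\right) = \frac{2142}{11}$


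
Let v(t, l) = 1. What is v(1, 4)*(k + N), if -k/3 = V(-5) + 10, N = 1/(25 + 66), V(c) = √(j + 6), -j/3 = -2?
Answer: -2729/91 - 6*√3 ≈ -40.381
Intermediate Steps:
j = 6 (j = -3*(-2) = 6)
V(c) = 2*√3 (V(c) = √(6 + 6) = √12 = 2*√3)
N = 1/91 ≈ 0.010989
k = -30 - 6*√3 (k = -3*(2*√3 + 10) = -3*(10 + 2*√3) = -30 - 6*√3 ≈ -40.392)
v(1, 4)*(k + N) = 1*((-30 - 6*√3) + 1/91) = 1*(-2729/91 - 6*√3) = -2729/91 - 6*√3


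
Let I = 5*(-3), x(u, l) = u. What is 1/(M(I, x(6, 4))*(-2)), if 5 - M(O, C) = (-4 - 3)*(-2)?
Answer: 1/18 ≈ 0.055556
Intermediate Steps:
I = -15
M(O, C) = -9 (M(O, C) = 5 - (-4 - 3)*(-2) = 5 - (-7)*(-2) = 5 - 1*14 = 5 - 14 = -9)
1/(M(I, x(6, 4))*(-2)) = 1/(-9*(-2)) = 1/18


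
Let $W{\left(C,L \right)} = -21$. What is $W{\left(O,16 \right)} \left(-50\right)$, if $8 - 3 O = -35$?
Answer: $1050$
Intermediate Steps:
$O = \frac{43}{3}$ ($O = \frac{8}{3} - - \frac{35}{3} = \frac{8}{3} + \frac{35}{3} = \frac{43}{3} \approx 14.333$)
$W{\left(O,16 \right)} \left(-50\right) = \left(-21\right) \left(-50\right) = 1050$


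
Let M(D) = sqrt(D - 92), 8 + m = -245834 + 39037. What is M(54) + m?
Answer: -206805 + I*sqrt(38) ≈ -2.0681e+5 + 6.1644*I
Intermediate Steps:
m = -206805 (m = -8 + (-245834 + 39037) = -8 - 206797 = -206805)
M(D) = sqrt(-92 + D)
M(54) + m = sqrt(-92 + 54) - 206805 = sqrt(-38) - 206805 = I*sqrt(38) - 206805 = -206805 + I*sqrt(38)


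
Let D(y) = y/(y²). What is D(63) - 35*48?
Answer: -105839/63 ≈ -1680.0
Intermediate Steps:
D(y) = 1/y (D(y) = y/y² = 1/y)
D(63) - 35*48 = 1/63 - 35*48 = 1/63 - 1680 = -105839/63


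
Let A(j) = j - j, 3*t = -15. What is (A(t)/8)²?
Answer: 0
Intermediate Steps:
t = -5 (t = (⅓)*(-15) = -5)
A(j) = 0
(A(t)/8)² = (0/8)² = (0*(⅛))² = 0² = 0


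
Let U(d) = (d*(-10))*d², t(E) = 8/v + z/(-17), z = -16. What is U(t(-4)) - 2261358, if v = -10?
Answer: -277751299806/122825 ≈ -2.2614e+6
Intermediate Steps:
t(E) = 12/85 (t(E) = 8/(-10) - 16/(-17) = 8*(-⅒) - 16*(-1/17) = -⅘ + 16/17 = 12/85)
U(d) = -10*d³ (U(d) = (-10*d)*d² = -10*d³)
U(t(-4)) - 2261358 = -10*(12/85)³ - 2261358 = -10*1728/614125 - 2261358 = -3456/122825 - 2261358 = -277751299806/122825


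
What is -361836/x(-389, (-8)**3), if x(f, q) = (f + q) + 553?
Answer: 30153/29 ≈ 1039.8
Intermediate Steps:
x(f, q) = 553 + f + q
-361836/x(-389, (-8)**3) = -361836/(553 - 389 + (-8)**3) = -361836/(553 - 389 - 512) = -361836/(-348) = -361836*(-1/348) = 30153/29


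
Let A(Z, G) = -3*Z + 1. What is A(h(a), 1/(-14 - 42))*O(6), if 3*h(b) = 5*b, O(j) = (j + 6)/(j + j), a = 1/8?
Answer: 3/8 ≈ 0.37500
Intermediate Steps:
a = ⅛ ≈ 0.12500
O(j) = (6 + j)/(2*j) (O(j) = (6 + j)/((2*j)) = (6 + j)*(1/(2*j)) = (6 + j)/(2*j))
h(b) = 5*b/3 (h(b) = (5*b)/3 = 5*b/3)
A(Z, G) = 1 - 3*Z
A(h(a), 1/(-14 - 42))*O(6) = (1 - 5/8)*((½)*(6 + 6)/6) = (1 - 3*5/24)*((½)*(⅙)*12) = (1 - 5/8)*1 = (3/8)*1 = 3/8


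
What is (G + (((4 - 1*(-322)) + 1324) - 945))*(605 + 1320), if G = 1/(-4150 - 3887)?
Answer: 10907211700/8037 ≈ 1.3571e+6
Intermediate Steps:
G = -1/8037 (G = 1/(-8037) = -1/8037 ≈ -0.00012442)
(G + (((4 - 1*(-322)) + 1324) - 945))*(605 + 1320) = (-1/8037 + (((4 - 1*(-322)) + 1324) - 945))*(605 + 1320) = (-1/8037 + (((4 + 322) + 1324) - 945))*1925 = (-1/8037 + ((326 + 1324) - 945))*1925 = (-1/8037 + (1650 - 945))*1925 = (-1/8037 + 705)*1925 = (5666084/8037)*1925 = 10907211700/8037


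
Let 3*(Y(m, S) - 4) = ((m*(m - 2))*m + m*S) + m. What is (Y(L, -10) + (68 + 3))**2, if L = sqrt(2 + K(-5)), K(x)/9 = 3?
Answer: 13163/3 + 6680*sqrt(29)/9 ≈ 8384.7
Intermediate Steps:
K(x) = 27 (K(x) = 9*3 = 27)
L = sqrt(29) (L = sqrt(2 + 27) = sqrt(29) ≈ 5.3852)
Y(m, S) = 4 + m/3 + S*m/3 + m**2*(-2 + m)/3 (Y(m, S) = 4 + (((m*(m - 2))*m + m*S) + m)/3 = 4 + (((m*(-2 + m))*m + S*m) + m)/3 = 4 + ((m**2*(-2 + m) + S*m) + m)/3 = 4 + ((S*m + m**2*(-2 + m)) + m)/3 = 4 + (m + S*m + m**2*(-2 + m))/3 = 4 + (m/3 + S*m/3 + m**2*(-2 + m)/3) = 4 + m/3 + S*m/3 + m**2*(-2 + m)/3)
(Y(L, -10) + (68 + 3))**2 = ((4 - 2*(sqrt(29))**2/3 + sqrt(29)/3 + (sqrt(29))**3/3 + (1/3)*(-10)*sqrt(29)) + (68 + 3))**2 = ((4 - 2/3*29 + sqrt(29)/3 + (29*sqrt(29))/3 - 10*sqrt(29)/3) + 71)**2 = ((4 - 58/3 + sqrt(29)/3 + 29*sqrt(29)/3 - 10*sqrt(29)/3) + 71)**2 = ((-46/3 + 20*sqrt(29)/3) + 71)**2 = (167/3 + 20*sqrt(29)/3)**2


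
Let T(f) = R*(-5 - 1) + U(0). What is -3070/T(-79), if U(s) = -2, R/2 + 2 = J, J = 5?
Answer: 1535/19 ≈ 80.789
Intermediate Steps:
R = 6 (R = -4 + 2*5 = -4 + 10 = 6)
T(f) = -38 (T(f) = 6*(-5 - 1) - 2 = 6*(-6) - 2 = -36 - 2 = -38)
-3070/T(-79) = -3070/(-38) = -3070*(-1/38) = 1535/19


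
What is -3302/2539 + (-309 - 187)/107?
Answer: -1612658/271673 ≈ -5.9360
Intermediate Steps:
-3302/2539 + (-309 - 187)/107 = -3302*1/2539 - 496*1/107 = -3302/2539 - 496/107 = -1612658/271673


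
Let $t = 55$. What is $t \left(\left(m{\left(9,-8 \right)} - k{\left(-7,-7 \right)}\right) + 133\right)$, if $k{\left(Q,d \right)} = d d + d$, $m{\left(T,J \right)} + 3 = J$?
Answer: $4400$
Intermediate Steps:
$m{\left(T,J \right)} = -3 + J$
$k{\left(Q,d \right)} = d + d^{2}$ ($k{\left(Q,d \right)} = d^{2} + d = d + d^{2}$)
$t \left(\left(m{\left(9,-8 \right)} - k{\left(-7,-7 \right)}\right) + 133\right) = 55 \left(\left(\left(-3 - 8\right) - - 7 \left(1 - 7\right)\right) + 133\right) = 55 \left(\left(-11 - \left(-7\right) \left(-6\right)\right) + 133\right) = 55 \left(\left(-11 - 42\right) + 133\right) = 55 \left(-53 + 133\right) = 55 \cdot 80 = 4400$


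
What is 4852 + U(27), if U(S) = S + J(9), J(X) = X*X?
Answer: 4960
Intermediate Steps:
J(X) = X**2
U(S) = 81 + S (U(S) = S + 9**2 = S + 81 = 81 + S)
4852 + U(27) = 4852 + (81 + 27) = 4852 + 108 = 4960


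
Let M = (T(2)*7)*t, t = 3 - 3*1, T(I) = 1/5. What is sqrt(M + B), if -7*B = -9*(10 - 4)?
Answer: 3*sqrt(42)/7 ≈ 2.7775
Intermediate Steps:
T(I) = 1/5
t = 0 (t = 3 - 3 = 0)
B = 54/7 (B = -(-9)*(10 - 4)/7 = -(-9)*6/7 = -1/7*(-54) = 54/7 ≈ 7.7143)
M = 0 (M = ((1/5)*7)*0 = (7/5)*0 = 0)
sqrt(M + B) = sqrt(0 + 54/7) = sqrt(54/7) = 3*sqrt(42)/7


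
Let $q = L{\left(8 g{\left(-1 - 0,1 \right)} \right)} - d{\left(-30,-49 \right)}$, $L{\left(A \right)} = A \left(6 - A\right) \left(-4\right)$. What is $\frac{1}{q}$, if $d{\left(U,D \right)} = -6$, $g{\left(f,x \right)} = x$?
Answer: $\frac{1}{70} \approx 0.014286$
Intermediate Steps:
$L{\left(A \right)} = - 4 A \left(6 - A\right)$
$q = 70$ ($q = 4 \cdot 8 \cdot 1 \left(-6 + 8 \cdot 1\right) - -6 = 4 \cdot 8 \left(-6 + 8\right) + 6 = 4 \cdot 8 \cdot 2 + 6 = 64 + 6 = 70$)
$\frac{1}{q} = \frac{1}{70}$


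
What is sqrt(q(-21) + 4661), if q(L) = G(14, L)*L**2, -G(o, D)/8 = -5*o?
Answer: sqrt(251621) ≈ 501.62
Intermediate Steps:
G(o, D) = 40*o (G(o, D) = -(-40)*o = 40*o)
q(L) = 560*L**2 (q(L) = (40*14)*L**2 = 560*L**2)
sqrt(q(-21) + 4661) = sqrt(560*(-21)**2 + 4661) = sqrt(560*441 + 4661) = sqrt(246960 + 4661) = sqrt(251621)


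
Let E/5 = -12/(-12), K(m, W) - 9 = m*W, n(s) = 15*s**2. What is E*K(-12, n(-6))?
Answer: -32355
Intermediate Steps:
K(m, W) = 9 + W*m (K(m, W) = 9 + m*W = 9 + W*m)
E = 5 (E = 5*(-12/(-12)) = 5*(-12*(-1/12)) = 5*1 = 5)
E*K(-12, n(-6)) = 5*(9 + (15*(-6)**2)*(-12)) = 5*(9 + (15*36)*(-12)) = 5*(9 + 540*(-12)) = 5*(9 - 6480) = 5*(-6471) = -32355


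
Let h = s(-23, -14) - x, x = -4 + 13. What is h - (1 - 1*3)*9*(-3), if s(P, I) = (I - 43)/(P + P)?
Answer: -2841/46 ≈ -61.761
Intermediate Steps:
s(P, I) = (-43 + I)/(2*P) (s(P, I) = (-43 + I)/((2*P)) = (-43 + I)*(1/(2*P)) = (-43 + I)/(2*P))
x = 9
h = -357/46 (h = (1/2)*(-43 - 14)/(-23) - 9 = (1/2)*(-1/23)*(-57) - 1*9 = 57/46 - 9 = -357/46 ≈ -7.7609)
h - (1 - 1*3)*9*(-3) = -357/46 - (1 - 1*3)*9*(-3) = -357/46 - (1 - 3)*9*(-3) = -357/46 - (-2*9)*(-3) = -357/46 - (-18)*(-3) = -357/46 - 1*54 = -357/46 - 54 = -2841/46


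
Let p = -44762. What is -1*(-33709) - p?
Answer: 78471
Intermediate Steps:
-1*(-33709) - p = -1*(-33709) - 1*(-44762) = 33709 + 44762 = 78471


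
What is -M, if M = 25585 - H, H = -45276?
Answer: -70861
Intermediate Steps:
M = 70861 (M = 25585 - 1*(-45276) = 25585 + 45276 = 70861)
-M = -1*70861 = -70861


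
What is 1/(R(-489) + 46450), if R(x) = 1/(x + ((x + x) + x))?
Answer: 1956/90856199 ≈ 2.1529e-5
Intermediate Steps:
R(x) = 1/(4*x) (R(x) = 1/(x + (2*x + x)) = 1/(x + 3*x) = 1/(4*x))
1/(R(-489) + 46450) = 1/((¼)/(-489) + 46450) = 1/((¼)*(-1/489) + 46450) = 1/(-1/1956 + 46450) = 1/(90856199/1956) = 1956/90856199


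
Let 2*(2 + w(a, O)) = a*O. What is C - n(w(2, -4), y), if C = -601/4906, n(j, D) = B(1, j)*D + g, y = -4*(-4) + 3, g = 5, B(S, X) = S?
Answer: -118345/4906 ≈ -24.122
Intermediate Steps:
w(a, O) = -2 + O*a/2 (w(a, O) = -2 + (a*O)/2 = -2 + (O*a)/2 = -2 + O*a/2)
y = 19 (y = 16 + 3 = 19)
n(j, D) = 5 + D (n(j, D) = 1*D + 5 = D + 5 = 5 + D)
C = -601/4906 (C = -601*1/4906 = -601/4906 ≈ -0.12250)
C - n(w(2, -4), y) = -601/4906 - (5 + 19) = -601/4906 - 1*24 = -601/4906 - 24 = -118345/4906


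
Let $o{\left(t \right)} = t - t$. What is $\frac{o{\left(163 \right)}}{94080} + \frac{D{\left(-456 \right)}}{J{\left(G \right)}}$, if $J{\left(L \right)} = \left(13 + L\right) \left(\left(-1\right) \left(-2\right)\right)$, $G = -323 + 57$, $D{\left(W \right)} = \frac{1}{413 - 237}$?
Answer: $- \frac{1}{89056} \approx -1.1229 \cdot 10^{-5}$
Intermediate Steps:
$D{\left(W \right)} = \frac{1}{176}$
$o{\left(t \right)} = 0$
$G = -266$
$J{\left(L \right)} = 26 + 2 L$ ($J{\left(L \right)} = \left(13 + L\right) 2 = 26 + 2 L$)
$\frac{o{\left(163 \right)}}{94080} + \frac{D{\left(-456 \right)}}{J{\left(G \right)}} = \frac{0}{94080} + \frac{1}{176 \left(26 + 2 \left(-266\right)\right)} = 0 \cdot \frac{1}{94080} + \frac{1}{176 \left(26 - 532\right)} = 0 + \frac{1}{176 \left(-506\right)} = 0 + \frac{1}{176} \left(- \frac{1}{506}\right) = 0 - \frac{1}{89056} = - \frac{1}{89056}$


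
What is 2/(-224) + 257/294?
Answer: 2035/2352 ≈ 0.86522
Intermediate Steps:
2/(-224) + 257/294 = 2*(-1/224) + 257*(1/294) = -1/112 + 257/294 = 2035/2352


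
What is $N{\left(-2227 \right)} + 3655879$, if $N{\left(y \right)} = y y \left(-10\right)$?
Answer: $-45939411$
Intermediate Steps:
$N{\left(y \right)} = - 10 y^{2}$ ($N{\left(y \right)} = y^{2} \left(-10\right) = - 10 y^{2}$)
$N{\left(-2227 \right)} + 3655879 = - 10 \left(-2227\right)^{2} + 3655879 = \left(-10\right) 4959529 + 3655879 = -49595290 + 3655879 = -45939411$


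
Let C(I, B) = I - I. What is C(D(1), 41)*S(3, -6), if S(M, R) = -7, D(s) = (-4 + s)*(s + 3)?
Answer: 0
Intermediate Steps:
D(s) = (-4 + s)*(3 + s)
C(I, B) = 0
C(D(1), 41)*S(3, -6) = 0*(-7) = 0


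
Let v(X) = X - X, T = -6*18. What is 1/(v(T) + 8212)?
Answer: 1/8212 ≈ 0.00012177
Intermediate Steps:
T = -108
v(X) = 0
1/(v(T) + 8212) = 1/(0 + 8212) = 1/8212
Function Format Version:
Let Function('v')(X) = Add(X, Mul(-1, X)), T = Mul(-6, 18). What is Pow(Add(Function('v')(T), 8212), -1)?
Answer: Rational(1, 8212) ≈ 0.00012177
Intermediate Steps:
T = -108
Function('v')(X) = 0
Pow(Add(Function('v')(T), 8212), -1) = Pow(Add(0, 8212), -1) = Pow(8212, -1) = Rational(1, 8212)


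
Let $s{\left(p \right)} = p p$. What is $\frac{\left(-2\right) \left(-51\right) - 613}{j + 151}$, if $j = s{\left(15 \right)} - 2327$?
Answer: $\frac{511}{1951} \approx 0.26192$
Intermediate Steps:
$s{\left(p \right)} = p^{2}$
$j = -2102$ ($j = 15^{2} - 2327 = 225 - 2327 = -2102$)
$\frac{\left(-2\right) \left(-51\right) - 613}{j + 151} = \frac{\left(-2\right) \left(-51\right) - 613}{-2102 + 151} = \frac{102 - 613}{-1951} = \left(-511\right) \left(- \frac{1}{1951}\right) = \frac{511}{1951}$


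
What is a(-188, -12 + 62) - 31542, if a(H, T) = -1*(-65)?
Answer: -31477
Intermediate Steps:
a(H, T) = 65
a(-188, -12 + 62) - 31542 = 65 - 31542 = -31477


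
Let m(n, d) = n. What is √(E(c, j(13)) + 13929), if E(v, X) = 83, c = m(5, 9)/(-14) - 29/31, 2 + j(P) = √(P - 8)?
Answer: 2*√3503 ≈ 118.37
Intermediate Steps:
j(P) = -2 + √(-8 + P) (j(P) = -2 + √(P - 8) = -2 + √(-8 + P))
c = -561/434 (c = 5/(-14) - 29/31 = 5*(-1/14) - 29*1/31 = -5/14 - 29/31 = -561/434 ≈ -1.2926)
√(E(c, j(13)) + 13929) = √(83 + 13929) = √14012 = 2*√3503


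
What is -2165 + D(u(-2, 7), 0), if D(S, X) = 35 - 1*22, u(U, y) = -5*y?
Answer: -2152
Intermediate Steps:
D(S, X) = 13 (D(S, X) = 35 - 22 = 13)
-2165 + D(u(-2, 7), 0) = -2165 + 13 = -2152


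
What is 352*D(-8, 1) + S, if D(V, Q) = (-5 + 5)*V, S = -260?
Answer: -260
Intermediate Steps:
D(V, Q) = 0 (D(V, Q) = 0*V = 0)
352*D(-8, 1) + S = 352*0 - 260 = 0 - 260 = -260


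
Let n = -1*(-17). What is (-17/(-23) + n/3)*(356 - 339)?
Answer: 7514/69 ≈ 108.90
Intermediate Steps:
n = 17
(-17/(-23) + n/3)*(356 - 339) = (-17/(-23) + 17/3)*(356 - 339) = (-17*(-1/23) + 17*(⅓))*17 = (17/23 + 17/3)*17 = (442/69)*17 = 7514/69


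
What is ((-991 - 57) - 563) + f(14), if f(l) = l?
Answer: -1597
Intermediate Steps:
((-991 - 57) - 563) + f(14) = ((-991 - 57) - 563) + 14 = (-1048 - 563) + 14 = -1611 + 14 = -1597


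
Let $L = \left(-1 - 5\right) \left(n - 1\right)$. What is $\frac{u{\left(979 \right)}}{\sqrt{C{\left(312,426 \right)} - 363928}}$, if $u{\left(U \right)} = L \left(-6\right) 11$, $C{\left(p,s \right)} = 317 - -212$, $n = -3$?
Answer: $\frac{528 i \sqrt{363399}}{121133} \approx 2.6276 i$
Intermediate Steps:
$C{\left(p,s \right)} = 529$ ($C{\left(p,s \right)} = 317 + 212 = 529$)
$L = 24$ ($L = \left(-1 - 5\right) \left(-3 - 1\right) = \left(-6\right) \left(-4\right) = 24$)
$u{\left(U \right)} = -1584$ ($u{\left(U \right)} = 24 \left(-6\right) 11 = \left(-144\right) 11 = -1584$)
$\frac{u{\left(979 \right)}}{\sqrt{C{\left(312,426 \right)} - 363928}} = - \frac{1584}{\sqrt{529 - 363928}} = - \frac{1584}{\sqrt{-363399}} = - \frac{1584}{i \sqrt{363399}} = - 1584 \left(- \frac{i \sqrt{363399}}{363399}\right) = \frac{528 i \sqrt{363399}}{121133}$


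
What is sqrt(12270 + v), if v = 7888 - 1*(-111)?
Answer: sqrt(20269) ≈ 142.37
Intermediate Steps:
v = 7999 (v = 7888 + 111 = 7999)
sqrt(12270 + v) = sqrt(12270 + 7999) = sqrt(20269)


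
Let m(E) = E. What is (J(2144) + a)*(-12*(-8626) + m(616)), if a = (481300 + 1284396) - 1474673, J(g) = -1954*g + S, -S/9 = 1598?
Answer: -407425270080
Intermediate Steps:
S = -14382 (S = -9*1598 = -14382)
J(g) = -14382 - 1954*g (J(g) = -1954*g - 14382 = -14382 - 1954*g)
a = 291023 (a = 1765696 - 1474673 = 291023)
(J(2144) + a)*(-12*(-8626) + m(616)) = ((-14382 - 1954*2144) + 291023)*(-12*(-8626) + 616) = ((-14382 - 4189376) + 291023)*(103512 + 616) = (-4203758 + 291023)*104128 = -3912735*104128 = -407425270080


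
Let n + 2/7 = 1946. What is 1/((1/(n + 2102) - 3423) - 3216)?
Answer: -28334/188109419 ≈ -0.00015063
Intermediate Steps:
n = 13620/7 (n = -2/7 + 1946 = 13620/7 ≈ 1945.7)
1/((1/(n + 2102) - 3423) - 3216) = 1/((1/(13620/7 + 2102) - 3423) - 3216) = 1/((1/(28334/7) - 3423) - 3216) = 1/((7/28334 - 3423) - 3216) = 1/(-96987275/28334 - 3216) = 1/(-188109419/28334) = -28334/188109419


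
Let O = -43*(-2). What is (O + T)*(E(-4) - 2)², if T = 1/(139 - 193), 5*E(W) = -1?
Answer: 561803/1350 ≈ 416.15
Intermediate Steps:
E(W) = -⅕ (E(W) = (⅕)*(-1) = -⅕)
O = 86
T = -1/54 (T = 1/(-54) = -1/54 ≈ -0.018519)
(O + T)*(E(-4) - 2)² = (86 - 1/54)*(-⅕ - 2)² = 4643*(-11/5)²/54 = (4643/54)*(121/25) = 561803/1350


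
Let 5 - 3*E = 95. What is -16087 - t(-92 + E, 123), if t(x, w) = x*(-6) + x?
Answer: -16697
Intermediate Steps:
E = -30 (E = 5/3 - ⅓*95 = 5/3 - 95/3 = -30)
t(x, w) = -5*x (t(x, w) = -6*x + x = -5*x)
-16087 - t(-92 + E, 123) = -16087 - (-5)*(-92 - 30) = -16087 - (-5)*(-122) = -16087 - 1*610 = -16087 - 610 = -16697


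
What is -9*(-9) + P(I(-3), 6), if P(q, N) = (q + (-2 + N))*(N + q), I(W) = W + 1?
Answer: 89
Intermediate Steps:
I(W) = 1 + W
P(q, N) = (N + q)*(-2 + N + q) (P(q, N) = (-2 + N + q)*(N + q) = (N + q)*(-2 + N + q))
-9*(-9) + P(I(-3), 6) = -9*(-9) + (6² + (1 - 3)² - 2*6 - 2*(1 - 3) + 2*6*(1 - 3)) = 81 + (36 + (-2)² - 12 - 2*(-2) + 2*6*(-2)) = 81 + (36 + 4 - 12 + 4 - 24) = 81 + 8 = 89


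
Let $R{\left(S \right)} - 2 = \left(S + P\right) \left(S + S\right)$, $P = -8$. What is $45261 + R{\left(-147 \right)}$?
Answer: $90833$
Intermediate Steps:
$R{\left(S \right)} = 2 + 2 S \left(-8 + S\right)$ ($R{\left(S \right)} = 2 + \left(S - 8\right) \left(S + S\right) = 2 + \left(-8 + S\right) 2 S = 2 + 2 S \left(-8 + S\right)$)
$45261 + R{\left(-147 \right)} = 45261 + \left(2 - -2352 + 2 \left(-147\right)^{2}\right) = 45261 + \left(2 + 2352 + 2 \cdot 21609\right) = 45261 + \left(2 + 2352 + 43218\right) = 45261 + 45572 = 90833$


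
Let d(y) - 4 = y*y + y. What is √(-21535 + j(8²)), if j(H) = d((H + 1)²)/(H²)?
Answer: I*√70352506/64 ≈ 131.06*I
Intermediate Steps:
d(y) = 4 + y + y² (d(y) = 4 + (y*y + y) = 4 + (y² + y) = 4 + (y + y²) = 4 + y + y²)
j(H) = (4 + (1 + H)² + (1 + H)⁴)/H² (j(H) = (4 + (H + 1)² + ((H + 1)²)²)/(H²) = (4 + (1 + H)² + ((1 + H)²)²)/H² = (4 + (1 + H)² + (1 + H)⁴)/H²)
√(-21535 + j(8²)) = √(-21535 + (4 + (1 + 8²)² + (1 + 8²)⁴)/(8²)²) = √(-21535 + (4 + (1 + 64)² + (1 + 64)⁴)/64²) = √(-21535 + (4 + 65² + 65⁴)/4096) = √(-21535 + (4 + 4225 + 17850625)/4096) = √(-21535 + (1/4096)*17854854) = √(-21535 + 8927427/2048) = √(-35176253/2048) = I*√70352506/64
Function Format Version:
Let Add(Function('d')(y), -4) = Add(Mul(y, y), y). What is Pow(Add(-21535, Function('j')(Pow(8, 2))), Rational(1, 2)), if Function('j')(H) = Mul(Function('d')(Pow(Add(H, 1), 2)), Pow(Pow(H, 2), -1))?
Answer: Mul(Rational(1, 64), I, Pow(70352506, Rational(1, 2))) ≈ Mul(131.06, I)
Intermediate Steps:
Function('d')(y) = Add(4, y, Pow(y, 2)) (Function('d')(y) = Add(4, Add(Mul(y, y), y)) = Add(4, Add(Pow(y, 2), y)) = Add(4, Add(y, Pow(y, 2))) = Add(4, y, Pow(y, 2)))
Function('j')(H) = Mul(Pow(H, -2), Add(4, Pow(Add(1, H), 2), Pow(Add(1, H), 4))) (Function('j')(H) = Mul(Add(4, Pow(Add(H, 1), 2), Pow(Pow(Add(H, 1), 2), 2)), Pow(Pow(H, 2), -1)) = Mul(Add(4, Pow(Add(1, H), 2), Pow(Pow(Add(1, H), 2), 2)), Pow(H, -2)) = Mul(Add(4, Pow(Add(1, H), 2), Pow(Add(1, H), 4)), Pow(H, -2)) = Mul(Pow(H, -2), Add(4, Pow(Add(1, H), 2), Pow(Add(1, H), 4))))
Pow(Add(-21535, Function('j')(Pow(8, 2))), Rational(1, 2)) = Pow(Add(-21535, Mul(Pow(Pow(8, 2), -2), Add(4, Pow(Add(1, Pow(8, 2)), 2), Pow(Add(1, Pow(8, 2)), 4)))), Rational(1, 2)) = Pow(Add(-21535, Mul(Pow(64, -2), Add(4, Pow(Add(1, 64), 2), Pow(Add(1, 64), 4)))), Rational(1, 2)) = Pow(Add(-21535, Mul(Rational(1, 4096), Add(4, Pow(65, 2), Pow(65, 4)))), Rational(1, 2)) = Pow(Add(-21535, Mul(Rational(1, 4096), Add(4, 4225, 17850625))), Rational(1, 2)) = Pow(Add(-21535, Mul(Rational(1, 4096), 17854854)), Rational(1, 2)) = Pow(Add(-21535, Rational(8927427, 2048)), Rational(1, 2)) = Pow(Rational(-35176253, 2048), Rational(1, 2)) = Mul(Rational(1, 64), I, Pow(70352506, Rational(1, 2)))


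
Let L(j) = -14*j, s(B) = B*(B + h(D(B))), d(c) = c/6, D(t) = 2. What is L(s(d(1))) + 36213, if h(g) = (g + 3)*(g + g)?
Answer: 650987/18 ≈ 36166.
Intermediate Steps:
d(c) = c/6 (d(c) = c*(⅙) = c/6)
h(g) = 2*g*(3 + g) (h(g) = (3 + g)*(2*g) = 2*g*(3 + g))
s(B) = B*(20 + B) (s(B) = B*(B + 2*2*(3 + 2)) = B*(B + 2*2*5) = B*(B + 20) = B*(20 + B))
L(s(d(1))) + 36213 = -14*(⅙)*1*(20 + (⅙)*1) + 36213 = -7*(20 + ⅙)/3 + 36213 = -7*121/(3*6) + 36213 = -14*121/36 + 36213 = -847/18 + 36213 = 650987/18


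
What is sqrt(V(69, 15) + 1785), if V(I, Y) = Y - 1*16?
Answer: 2*sqrt(446) ≈ 42.237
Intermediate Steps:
V(I, Y) = -16 + Y (V(I, Y) = Y - 16 = -16 + Y)
sqrt(V(69, 15) + 1785) = sqrt((-16 + 15) + 1785) = sqrt(-1 + 1785) = sqrt(1784) = 2*sqrt(446)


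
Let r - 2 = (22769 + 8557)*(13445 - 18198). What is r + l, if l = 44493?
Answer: -148847983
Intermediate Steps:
r = -148892476 (r = 2 + (22769 + 8557)*(13445 - 18198) = 2 + 31326*(-4753) = 2 - 148892478 = -148892476)
r + l = -148892476 + 44493 = -148847983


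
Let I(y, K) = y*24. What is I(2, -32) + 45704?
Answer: 45752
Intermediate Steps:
I(y, K) = 24*y
I(2, -32) + 45704 = 24*2 + 45704 = 48 + 45704 = 45752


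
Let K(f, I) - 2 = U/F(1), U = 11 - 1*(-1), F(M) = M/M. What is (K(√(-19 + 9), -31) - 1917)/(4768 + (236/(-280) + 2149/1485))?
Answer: -39563370/99139283 ≈ -0.39907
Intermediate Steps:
F(M) = 1
U = 12 (U = 11 + 1 = 12)
K(f, I) = 14 (K(f, I) = 2 + 12/1 = 2 + 12*1 = 2 + 12 = 14)
(K(√(-19 + 9), -31) - 1917)/(4768 + (236/(-280) + 2149/1485)) = (14 - 1917)/(4768 + (236/(-280) + 2149/1485)) = -1903/(4768 + (236*(-1/280) + 2149*(1/1485))) = -1903/(4768 + (-59/70 + 2149/1485)) = -1903/(4768 + 12563/20790) = -1903/99139283/20790 = -1903*20790/99139283 = -39563370/99139283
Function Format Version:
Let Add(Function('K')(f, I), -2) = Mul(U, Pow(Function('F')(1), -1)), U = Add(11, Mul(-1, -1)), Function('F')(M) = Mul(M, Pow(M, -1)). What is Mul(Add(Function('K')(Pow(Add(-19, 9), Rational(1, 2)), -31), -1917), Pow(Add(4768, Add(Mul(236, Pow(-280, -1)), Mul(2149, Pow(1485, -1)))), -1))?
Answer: Rational(-39563370, 99139283) ≈ -0.39907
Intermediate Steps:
Function('F')(M) = 1
U = 12 (U = Add(11, 1) = 12)
Function('K')(f, I) = 14 (Function('K')(f, I) = Add(2, Mul(12, Pow(1, -1))) = Add(2, Mul(12, 1)) = Add(2, 12) = 14)
Mul(Add(Function('K')(Pow(Add(-19, 9), Rational(1, 2)), -31), -1917), Pow(Add(4768, Add(Mul(236, Pow(-280, -1)), Mul(2149, Pow(1485, -1)))), -1)) = Mul(Add(14, -1917), Pow(Add(4768, Add(Mul(236, Pow(-280, -1)), Mul(2149, Pow(1485, -1)))), -1)) = Mul(-1903, Pow(Add(4768, Add(Mul(236, Rational(-1, 280)), Mul(2149, Rational(1, 1485)))), -1)) = Mul(-1903, Pow(Add(4768, Add(Rational(-59, 70), Rational(2149, 1485))), -1)) = Mul(-1903, Pow(Add(4768, Rational(12563, 20790)), -1)) = Mul(-1903, Pow(Rational(99139283, 20790), -1)) = Mul(-1903, Rational(20790, 99139283)) = Rational(-39563370, 99139283)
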